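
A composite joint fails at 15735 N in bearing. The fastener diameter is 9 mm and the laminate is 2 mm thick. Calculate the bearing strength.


sigma_br = F/(d*h) = 15735/(9*2) = 874.2 MPa

874.2 MPa


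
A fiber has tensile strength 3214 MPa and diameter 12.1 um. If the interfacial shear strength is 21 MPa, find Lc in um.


Lc = sigma_f * d / (2 * tau_i) = 3214 * 12.1 / (2 * 21) = 925.9 um

925.9 um


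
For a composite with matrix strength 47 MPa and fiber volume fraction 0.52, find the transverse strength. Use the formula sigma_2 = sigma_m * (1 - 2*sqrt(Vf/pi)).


factor = 1 - 2*sqrt(0.52/pi) = 0.1863
sigma_2 = 47 * 0.1863 = 8.76 MPa

8.76 MPa


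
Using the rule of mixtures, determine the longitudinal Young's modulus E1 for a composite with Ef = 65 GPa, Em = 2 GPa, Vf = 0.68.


E1 = Ef*Vf + Em*(1-Vf) = 65*0.68 + 2*0.32 = 44.84 GPa

44.84 GPa


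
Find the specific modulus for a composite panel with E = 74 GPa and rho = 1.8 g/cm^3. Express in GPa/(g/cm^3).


Specific stiffness = E/rho = 74/1.8 = 41.1 GPa/(g/cm^3)

41.1 GPa/(g/cm^3)


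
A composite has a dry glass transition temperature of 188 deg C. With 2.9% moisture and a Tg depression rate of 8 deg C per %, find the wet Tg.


Tg_wet = Tg_dry - k*moisture = 188 - 8*2.9 = 164.8 deg C

164.8 deg C


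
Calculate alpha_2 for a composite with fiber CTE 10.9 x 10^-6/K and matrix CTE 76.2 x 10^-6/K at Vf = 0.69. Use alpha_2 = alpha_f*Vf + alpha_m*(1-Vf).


alpha_2 = alpha_f*Vf + alpha_m*(1-Vf) = 10.9*0.69 + 76.2*0.31 = 31.1 x 10^-6/K

31.1 x 10^-6/K


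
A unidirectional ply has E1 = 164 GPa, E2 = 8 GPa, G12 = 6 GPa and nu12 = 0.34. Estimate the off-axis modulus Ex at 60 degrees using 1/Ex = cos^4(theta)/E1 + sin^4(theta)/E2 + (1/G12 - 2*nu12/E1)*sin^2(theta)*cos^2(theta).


cos^4(60) = 0.0625, sin^4(60) = 0.5625, sin^2(60)*cos^2(60) = 0.1875
1/G12 - 2*nu12/E1 = 1/6 - 2*0.34/164 = 0.16252 GPa^-1
1/Ex = 0.0625/164 + 0.5625/8 + 0.16252*0.1875 = 0.1011662 GPa^-1
Ex = 9.88 GPa

9.88 GPa


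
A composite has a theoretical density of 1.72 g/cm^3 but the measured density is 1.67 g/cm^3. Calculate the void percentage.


Void% = (rho_theo - rho_actual)/rho_theo * 100 = (1.72 - 1.67)/1.72 * 100 = 2.91%

2.91%


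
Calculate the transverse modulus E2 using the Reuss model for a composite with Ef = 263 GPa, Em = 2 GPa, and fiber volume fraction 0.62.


1/E2 = Vf/Ef + (1-Vf)/Em = 0.62/263 + 0.38/2
E2 = 5.2 GPa

5.2 GPa


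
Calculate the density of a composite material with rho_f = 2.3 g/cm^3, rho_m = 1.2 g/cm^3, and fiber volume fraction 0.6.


rho_c = rho_f*Vf + rho_m*(1-Vf) = 2.3*0.6 + 1.2*0.4 = 1.86 g/cm^3

1.86 g/cm^3


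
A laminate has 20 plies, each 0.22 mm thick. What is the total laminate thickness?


h = n * t_ply = 20 * 0.22 = 4.4 mm

4.4 mm


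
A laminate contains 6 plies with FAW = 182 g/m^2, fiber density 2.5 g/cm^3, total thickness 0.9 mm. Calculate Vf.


Vf = n * FAW / (rho_f * h * 1000) = 6 * 182 / (2.5 * 0.9 * 1000) = 0.4853

0.4853


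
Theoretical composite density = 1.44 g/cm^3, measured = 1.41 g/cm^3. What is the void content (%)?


Void% = (rho_theo - rho_actual)/rho_theo * 100 = (1.44 - 1.41)/1.44 * 100 = 2.08%

2.08%


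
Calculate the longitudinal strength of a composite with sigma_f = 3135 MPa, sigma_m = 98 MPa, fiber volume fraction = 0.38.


sigma_1 = sigma_f*Vf + sigma_m*(1-Vf) = 3135*0.38 + 98*0.62 = 1252.1 MPa

1252.1 MPa


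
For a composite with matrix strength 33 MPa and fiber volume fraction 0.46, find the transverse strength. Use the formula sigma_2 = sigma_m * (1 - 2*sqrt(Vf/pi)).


factor = 1 - 2*sqrt(0.46/pi) = 0.2347
sigma_2 = 33 * 0.2347 = 7.74 MPa

7.74 MPa


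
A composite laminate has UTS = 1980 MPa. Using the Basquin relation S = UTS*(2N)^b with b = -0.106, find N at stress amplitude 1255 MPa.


N = 0.5 * (S/UTS)^(1/b) = 0.5 * (1255/1980)^(1/-0.106) = 36.9060 cycles

36.9060 cycles


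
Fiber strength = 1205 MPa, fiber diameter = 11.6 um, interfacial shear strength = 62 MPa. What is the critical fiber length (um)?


Lc = sigma_f * d / (2 * tau_i) = 1205 * 11.6 / (2 * 62) = 112.7 um

112.7 um


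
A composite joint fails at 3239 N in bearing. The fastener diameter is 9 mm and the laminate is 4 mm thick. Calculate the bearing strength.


sigma_br = F/(d*h) = 3239/(9*4) = 90.0 MPa

90.0 MPa


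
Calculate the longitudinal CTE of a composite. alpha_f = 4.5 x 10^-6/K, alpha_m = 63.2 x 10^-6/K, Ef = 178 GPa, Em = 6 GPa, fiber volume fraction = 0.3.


E1 = Ef*Vf + Em*(1-Vf) = 57.6
alpha_1 = (alpha_f*Ef*Vf + alpha_m*Em*(1-Vf))/E1 = 8.78 x 10^-6/K

8.78 x 10^-6/K


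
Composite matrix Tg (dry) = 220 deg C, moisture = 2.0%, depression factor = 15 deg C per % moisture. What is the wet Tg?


Tg_wet = Tg_dry - k*moisture = 220 - 15*2.0 = 190.0 deg C

190.0 deg C


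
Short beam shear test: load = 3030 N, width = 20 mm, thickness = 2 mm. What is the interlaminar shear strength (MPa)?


ILSS = 3F/(4bh) = 3*3030/(4*20*2) = 56.81 MPa

56.81 MPa


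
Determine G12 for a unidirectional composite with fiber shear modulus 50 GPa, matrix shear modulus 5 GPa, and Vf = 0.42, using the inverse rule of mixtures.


1/G12 = Vf/Gf + (1-Vf)/Gm = 0.42/50 + 0.58/5
G12 = 8.04 GPa

8.04 GPa


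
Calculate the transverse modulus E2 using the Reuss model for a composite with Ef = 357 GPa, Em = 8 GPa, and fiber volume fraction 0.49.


1/E2 = Vf/Ef + (1-Vf)/Em = 0.49/357 + 0.51/8
E2 = 15.36 GPa

15.36 GPa


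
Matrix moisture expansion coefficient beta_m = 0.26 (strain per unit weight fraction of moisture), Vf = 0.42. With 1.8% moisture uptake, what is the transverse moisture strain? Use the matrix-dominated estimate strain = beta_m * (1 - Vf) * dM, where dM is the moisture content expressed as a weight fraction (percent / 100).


dM = 1.8/100 = 0.018
strain = beta_m * (1-Vf) * dM = 0.26 * 0.58 * 0.018 = 0.0027144

0.0027144


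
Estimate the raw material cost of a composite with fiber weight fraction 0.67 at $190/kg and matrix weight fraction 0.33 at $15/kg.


Cost = cost_f*Wf + cost_m*Wm = 190*0.67 + 15*0.33 = $132.25/kg

$132.25/kg


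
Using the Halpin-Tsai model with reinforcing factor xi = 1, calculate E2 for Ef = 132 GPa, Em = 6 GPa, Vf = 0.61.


eta = (Ef/Em - 1)/(Ef/Em + xi) = (22.0 - 1)/(22.0 + 1) = 0.913
E2 = Em*(1+xi*eta*Vf)/(1-eta*Vf) = 21.09 GPa

21.09 GPa


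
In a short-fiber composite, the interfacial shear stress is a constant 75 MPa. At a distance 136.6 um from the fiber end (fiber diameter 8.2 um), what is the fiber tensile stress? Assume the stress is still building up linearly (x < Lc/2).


Force balance: sigma_f * (pi*d^2/4) = tau * (pi*d) * x  ->  sigma_f = 4 * tau * x / d
sigma_f = 4 * 75 * 136.6 / 8.2 = 4997.6 MPa

4997.6 MPa


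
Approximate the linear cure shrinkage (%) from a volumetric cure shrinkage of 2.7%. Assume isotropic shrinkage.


Linear shrinkage ≈ vol_shrink/3 = 2.7/3 = 0.9%

0.9%


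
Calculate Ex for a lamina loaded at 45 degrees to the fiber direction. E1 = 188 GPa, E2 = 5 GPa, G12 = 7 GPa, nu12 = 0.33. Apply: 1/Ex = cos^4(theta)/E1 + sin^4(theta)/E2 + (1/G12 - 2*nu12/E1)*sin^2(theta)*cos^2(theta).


cos^4(45) = 0.25, sin^4(45) = 0.25, sin^2(45)*cos^2(45) = 0.25
1/G12 - 2*nu12/E1 = 1/7 - 2*0.33/188 = 0.139347 GPa^-1
1/Ex = 0.25/188 + 0.25/5 + 0.139347*0.25 = 0.0861664 GPa^-1
Ex = 11.61 GPa

11.61 GPa


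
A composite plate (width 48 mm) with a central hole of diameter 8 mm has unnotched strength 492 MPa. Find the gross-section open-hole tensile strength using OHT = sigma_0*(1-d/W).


OHT = sigma_0*(1-d/W) = 492*(1-8/48) = 410.0 MPa

410.0 MPa


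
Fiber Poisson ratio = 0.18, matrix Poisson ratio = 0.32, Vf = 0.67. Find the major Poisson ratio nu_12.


nu_12 = nu_f*Vf + nu_m*(1-Vf) = 0.18*0.67 + 0.32*0.33 = 0.2262

0.2262


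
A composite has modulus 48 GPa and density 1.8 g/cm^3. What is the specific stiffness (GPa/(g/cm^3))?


Specific stiffness = E/rho = 48/1.8 = 26.7 GPa/(g/cm^3)

26.7 GPa/(g/cm^3)


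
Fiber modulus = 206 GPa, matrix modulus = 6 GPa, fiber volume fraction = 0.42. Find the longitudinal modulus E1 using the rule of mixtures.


E1 = Ef*Vf + Em*(1-Vf) = 206*0.42 + 6*0.58 = 90.0 GPa

90.0 GPa


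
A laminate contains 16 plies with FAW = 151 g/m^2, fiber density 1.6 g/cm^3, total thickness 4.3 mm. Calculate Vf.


Vf = n * FAW / (rho_f * h * 1000) = 16 * 151 / (1.6 * 4.3 * 1000) = 0.3512

0.3512


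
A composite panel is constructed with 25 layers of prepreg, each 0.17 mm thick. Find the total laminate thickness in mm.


h = n * t_ply = 25 * 0.17 = 4.25 mm

4.25 mm


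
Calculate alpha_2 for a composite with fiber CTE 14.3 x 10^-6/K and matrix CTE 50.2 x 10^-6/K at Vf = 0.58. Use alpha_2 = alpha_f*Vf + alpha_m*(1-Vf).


alpha_2 = alpha_f*Vf + alpha_m*(1-Vf) = 14.3*0.58 + 50.2*0.42 = 29.4 x 10^-6/K

29.4 x 10^-6/K


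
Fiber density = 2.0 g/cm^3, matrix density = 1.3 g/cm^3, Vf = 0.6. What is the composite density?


rho_c = rho_f*Vf + rho_m*(1-Vf) = 2.0*0.6 + 1.3*0.4 = 1.72 g/cm^3

1.72 g/cm^3


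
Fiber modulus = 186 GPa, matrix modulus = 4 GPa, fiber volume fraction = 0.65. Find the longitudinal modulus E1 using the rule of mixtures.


E1 = Ef*Vf + Em*(1-Vf) = 186*0.65 + 4*0.35 = 122.3 GPa

122.3 GPa


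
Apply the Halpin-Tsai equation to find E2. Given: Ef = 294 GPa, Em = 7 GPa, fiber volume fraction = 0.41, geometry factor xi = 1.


eta = (Ef/Em - 1)/(Ef/Em + xi) = (42.0 - 1)/(42.0 + 1) = 0.9535
E2 = Em*(1+xi*eta*Vf)/(1-eta*Vf) = 15.99 GPa

15.99 GPa


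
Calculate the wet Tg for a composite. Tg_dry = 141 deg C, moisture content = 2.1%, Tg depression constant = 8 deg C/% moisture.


Tg_wet = Tg_dry - k*moisture = 141 - 8*2.1 = 124.2 deg C

124.2 deg C


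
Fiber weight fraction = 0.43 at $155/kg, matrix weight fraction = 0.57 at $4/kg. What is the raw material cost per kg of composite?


Cost = cost_f*Wf + cost_m*Wm = 155*0.43 + 4*0.57 = $68.93/kg

$68.93/kg


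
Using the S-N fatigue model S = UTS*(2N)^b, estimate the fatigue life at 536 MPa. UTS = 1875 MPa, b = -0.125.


N = 0.5 * (S/UTS)^(1/b) = 0.5 * (536/1875)^(1/-0.125) = 11211.4520 cycles

11211.4520 cycles


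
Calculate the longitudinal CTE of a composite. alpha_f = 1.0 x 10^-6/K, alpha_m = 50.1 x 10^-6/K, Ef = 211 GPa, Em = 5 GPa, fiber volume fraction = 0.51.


E1 = Ef*Vf + Em*(1-Vf) = 110.06
alpha_1 = (alpha_f*Ef*Vf + alpha_m*Em*(1-Vf))/E1 = 2.09 x 10^-6/K

2.09 x 10^-6/K


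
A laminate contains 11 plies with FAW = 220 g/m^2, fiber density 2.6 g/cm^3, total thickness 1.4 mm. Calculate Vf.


Vf = n * FAW / (rho_f * h * 1000) = 11 * 220 / (2.6 * 1.4 * 1000) = 0.6648

0.6648


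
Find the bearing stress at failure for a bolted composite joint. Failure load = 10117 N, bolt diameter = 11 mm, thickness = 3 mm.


sigma_br = F/(d*h) = 10117/(11*3) = 306.6 MPa

306.6 MPa


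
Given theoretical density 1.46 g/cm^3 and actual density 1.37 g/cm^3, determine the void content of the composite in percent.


Void% = (rho_theo - rho_actual)/rho_theo * 100 = (1.46 - 1.37)/1.46 * 100 = 6.16%

6.16%


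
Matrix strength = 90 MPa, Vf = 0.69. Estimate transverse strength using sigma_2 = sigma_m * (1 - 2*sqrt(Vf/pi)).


factor = 1 - 2*sqrt(0.69/pi) = 0.0627
sigma_2 = 90 * 0.0627 = 5.64 MPa

5.64 MPa


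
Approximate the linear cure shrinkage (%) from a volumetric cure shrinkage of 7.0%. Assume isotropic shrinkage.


Linear shrinkage ≈ vol_shrink/3 = 7.0/3 = 2.333%

2.333%


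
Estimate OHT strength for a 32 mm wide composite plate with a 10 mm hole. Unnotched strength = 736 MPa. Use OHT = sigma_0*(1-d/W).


OHT = sigma_0*(1-d/W) = 736*(1-10/32) = 506.0 MPa

506.0 MPa


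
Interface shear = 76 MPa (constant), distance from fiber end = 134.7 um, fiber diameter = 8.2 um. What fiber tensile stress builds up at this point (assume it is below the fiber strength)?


Force balance: sigma_f * (pi*d^2/4) = tau * (pi*d) * x  ->  sigma_f = 4 * tau * x / d
sigma_f = 4 * 76 * 134.7 / 8.2 = 4993.8 MPa

4993.8 MPa


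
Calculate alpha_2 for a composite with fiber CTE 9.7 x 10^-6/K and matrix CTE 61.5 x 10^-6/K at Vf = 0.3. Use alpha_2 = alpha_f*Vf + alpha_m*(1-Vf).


alpha_2 = alpha_f*Vf + alpha_m*(1-Vf) = 9.7*0.3 + 61.5*0.7 = 46.0 x 10^-6/K

46.0 x 10^-6/K


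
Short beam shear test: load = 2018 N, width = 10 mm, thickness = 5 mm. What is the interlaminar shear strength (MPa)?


ILSS = 3F/(4bh) = 3*2018/(4*10*5) = 30.27 MPa

30.27 MPa


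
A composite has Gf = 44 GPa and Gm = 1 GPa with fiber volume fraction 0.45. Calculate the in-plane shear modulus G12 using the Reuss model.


1/G12 = Vf/Gf + (1-Vf)/Gm = 0.45/44 + 0.55/1
G12 = 1.78 GPa

1.78 GPa


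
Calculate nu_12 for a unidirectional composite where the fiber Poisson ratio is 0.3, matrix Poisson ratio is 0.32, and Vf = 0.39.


nu_12 = nu_f*Vf + nu_m*(1-Vf) = 0.3*0.39 + 0.32*0.61 = 0.3122

0.3122


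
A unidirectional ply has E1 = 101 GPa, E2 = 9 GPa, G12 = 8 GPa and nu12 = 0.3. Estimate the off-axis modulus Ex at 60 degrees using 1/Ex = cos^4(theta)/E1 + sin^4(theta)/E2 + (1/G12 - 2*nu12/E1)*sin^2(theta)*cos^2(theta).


cos^4(60) = 0.0625, sin^4(60) = 0.5625, sin^2(60)*cos^2(60) = 0.1875
1/G12 - 2*nu12/E1 = 1/8 - 2*0.3/101 = 0.119059 GPa^-1
1/Ex = 0.0625/101 + 0.5625/9 + 0.119059*0.1875 = 0.0854425 GPa^-1
Ex = 11.7 GPa

11.7 GPa


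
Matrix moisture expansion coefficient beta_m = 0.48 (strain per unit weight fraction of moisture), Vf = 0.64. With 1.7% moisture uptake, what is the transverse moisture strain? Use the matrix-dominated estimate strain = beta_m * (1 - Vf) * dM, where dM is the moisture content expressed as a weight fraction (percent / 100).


dM = 1.7/100 = 0.017
strain = beta_m * (1-Vf) * dM = 0.48 * 0.36 * 0.017 = 0.0029376

0.0029376


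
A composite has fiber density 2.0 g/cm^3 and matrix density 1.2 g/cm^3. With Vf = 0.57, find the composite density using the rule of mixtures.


rho_c = rho_f*Vf + rho_m*(1-Vf) = 2.0*0.57 + 1.2*0.43 = 1.656 g/cm^3

1.656 g/cm^3


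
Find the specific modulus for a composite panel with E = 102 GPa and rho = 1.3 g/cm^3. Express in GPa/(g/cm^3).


Specific stiffness = E/rho = 102/1.3 = 78.5 GPa/(g/cm^3)

78.5 GPa/(g/cm^3)


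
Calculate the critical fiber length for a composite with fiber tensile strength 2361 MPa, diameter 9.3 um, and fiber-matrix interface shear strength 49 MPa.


Lc = sigma_f * d / (2 * tau_i) = 2361 * 9.3 / (2 * 49) = 224.1 um

224.1 um


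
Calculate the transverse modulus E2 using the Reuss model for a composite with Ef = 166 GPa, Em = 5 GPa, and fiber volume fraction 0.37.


1/E2 = Vf/Ef + (1-Vf)/Em = 0.37/166 + 0.63/5
E2 = 7.8 GPa

7.8 GPa


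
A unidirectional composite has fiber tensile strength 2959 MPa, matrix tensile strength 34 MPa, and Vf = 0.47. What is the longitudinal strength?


sigma_1 = sigma_f*Vf + sigma_m*(1-Vf) = 2959*0.47 + 34*0.53 = 1408.8 MPa

1408.8 MPa


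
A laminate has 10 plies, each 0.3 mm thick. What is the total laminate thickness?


h = n * t_ply = 10 * 0.3 = 3.0 mm

3.0 mm


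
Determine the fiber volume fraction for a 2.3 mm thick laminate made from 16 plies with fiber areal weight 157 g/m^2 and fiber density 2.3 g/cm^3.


Vf = n * FAW / (rho_f * h * 1000) = 16 * 157 / (2.3 * 2.3 * 1000) = 0.4749

0.4749


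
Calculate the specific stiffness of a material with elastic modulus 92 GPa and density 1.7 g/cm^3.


Specific stiffness = E/rho = 92/1.7 = 54.1 GPa/(g/cm^3)

54.1 GPa/(g/cm^3)


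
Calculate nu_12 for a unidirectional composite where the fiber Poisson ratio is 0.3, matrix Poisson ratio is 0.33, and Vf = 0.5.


nu_12 = nu_f*Vf + nu_m*(1-Vf) = 0.3*0.5 + 0.33*0.5 = 0.315

0.315


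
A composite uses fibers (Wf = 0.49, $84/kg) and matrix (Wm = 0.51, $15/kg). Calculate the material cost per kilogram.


Cost = cost_f*Wf + cost_m*Wm = 84*0.49 + 15*0.51 = $48.81/kg

$48.81/kg


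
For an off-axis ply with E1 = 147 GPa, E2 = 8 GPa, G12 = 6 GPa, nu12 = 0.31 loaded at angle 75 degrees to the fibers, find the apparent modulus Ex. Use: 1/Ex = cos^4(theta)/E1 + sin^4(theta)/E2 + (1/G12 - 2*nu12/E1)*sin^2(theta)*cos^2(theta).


cos^4(75) = 0.004487, sin^4(75) = 0.870513, sin^2(75)*cos^2(75) = 0.0625
1/G12 - 2*nu12/E1 = 1/6 - 2*0.31/147 = 0.162449 GPa^-1
1/Ex = 0.004487/147 + 0.870513/8 + 0.162449*0.0625 = 0.1189977 GPa^-1
Ex = 8.4 GPa

8.4 GPa


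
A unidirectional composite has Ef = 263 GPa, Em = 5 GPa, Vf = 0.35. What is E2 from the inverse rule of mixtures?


1/E2 = Vf/Ef + (1-Vf)/Em = 0.35/263 + 0.65/5
E2 = 7.61 GPa

7.61 GPa


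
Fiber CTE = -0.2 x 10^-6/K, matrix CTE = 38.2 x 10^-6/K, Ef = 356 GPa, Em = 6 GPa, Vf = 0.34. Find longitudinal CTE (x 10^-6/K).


E1 = Ef*Vf + Em*(1-Vf) = 125.0
alpha_1 = (alpha_f*Ef*Vf + alpha_m*Em*(1-Vf))/E1 = 1.02 x 10^-6/K

1.02 x 10^-6/K


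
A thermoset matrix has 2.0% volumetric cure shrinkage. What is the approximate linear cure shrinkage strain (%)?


Linear shrinkage ≈ vol_shrink/3 = 2.0/3 = 0.667%

0.667%


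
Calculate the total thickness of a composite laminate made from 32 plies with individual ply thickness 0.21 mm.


h = n * t_ply = 32 * 0.21 = 6.72 mm

6.72 mm


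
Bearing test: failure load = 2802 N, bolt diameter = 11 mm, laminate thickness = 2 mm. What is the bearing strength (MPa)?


sigma_br = F/(d*h) = 2802/(11*2) = 127.4 MPa

127.4 MPa


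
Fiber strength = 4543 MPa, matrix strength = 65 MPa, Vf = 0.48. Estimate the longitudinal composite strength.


sigma_1 = sigma_f*Vf + sigma_m*(1-Vf) = 4543*0.48 + 65*0.52 = 2214.4 MPa

2214.4 MPa


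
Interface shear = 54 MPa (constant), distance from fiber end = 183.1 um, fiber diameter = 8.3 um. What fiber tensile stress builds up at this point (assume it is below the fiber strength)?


Force balance: sigma_f * (pi*d^2/4) = tau * (pi*d) * x  ->  sigma_f = 4 * tau * x / d
sigma_f = 4 * 54 * 183.1 / 8.3 = 4765.0 MPa

4765.0 MPa


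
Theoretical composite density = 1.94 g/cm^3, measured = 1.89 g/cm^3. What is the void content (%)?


Void% = (rho_theo - rho_actual)/rho_theo * 100 = (1.94 - 1.89)/1.94 * 100 = 2.58%

2.58%


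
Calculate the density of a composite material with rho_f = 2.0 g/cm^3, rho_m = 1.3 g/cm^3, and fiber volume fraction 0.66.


rho_c = rho_f*Vf + rho_m*(1-Vf) = 2.0*0.66 + 1.3*0.34 = 1.762 g/cm^3

1.762 g/cm^3


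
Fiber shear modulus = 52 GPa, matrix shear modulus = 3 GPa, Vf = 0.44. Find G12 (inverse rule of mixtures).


1/G12 = Vf/Gf + (1-Vf)/Gm = 0.44/52 + 0.56/3
G12 = 5.12 GPa

5.12 GPa


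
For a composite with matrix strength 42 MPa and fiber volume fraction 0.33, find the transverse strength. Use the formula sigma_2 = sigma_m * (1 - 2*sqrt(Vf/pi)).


factor = 1 - 2*sqrt(0.33/pi) = 0.3518
sigma_2 = 42 * 0.3518 = 14.78 MPa

14.78 MPa


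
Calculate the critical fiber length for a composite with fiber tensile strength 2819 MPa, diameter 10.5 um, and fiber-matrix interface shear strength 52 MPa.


Lc = sigma_f * d / (2 * tau_i) = 2819 * 10.5 / (2 * 52) = 284.6 um

284.6 um


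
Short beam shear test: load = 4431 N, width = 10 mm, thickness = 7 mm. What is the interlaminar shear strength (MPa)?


ILSS = 3F/(4bh) = 3*4431/(4*10*7) = 47.48 MPa

47.48 MPa


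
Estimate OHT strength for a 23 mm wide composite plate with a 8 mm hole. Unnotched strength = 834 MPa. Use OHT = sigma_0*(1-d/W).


OHT = sigma_0*(1-d/W) = 834*(1-8/23) = 543.9 MPa

543.9 MPa


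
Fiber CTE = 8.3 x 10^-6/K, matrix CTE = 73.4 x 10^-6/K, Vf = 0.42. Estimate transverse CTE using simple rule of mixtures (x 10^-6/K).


alpha_2 = alpha_f*Vf + alpha_m*(1-Vf) = 8.3*0.42 + 73.4*0.58 = 46.1 x 10^-6/K

46.1 x 10^-6/K


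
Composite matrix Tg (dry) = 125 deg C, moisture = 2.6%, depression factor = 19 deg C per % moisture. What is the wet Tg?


Tg_wet = Tg_dry - k*moisture = 125 - 19*2.6 = 75.6 deg C

75.6 deg C


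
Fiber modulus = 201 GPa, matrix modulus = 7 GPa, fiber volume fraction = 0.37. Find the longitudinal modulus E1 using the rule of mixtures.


E1 = Ef*Vf + Em*(1-Vf) = 201*0.37 + 7*0.63 = 78.78 GPa

78.78 GPa


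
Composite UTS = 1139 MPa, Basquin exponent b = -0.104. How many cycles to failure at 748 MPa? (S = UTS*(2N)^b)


N = 0.5 * (S/UTS)^(1/b) = 0.5 * (748/1139)^(1/-0.104) = 28.5070 cycles

28.5070 cycles


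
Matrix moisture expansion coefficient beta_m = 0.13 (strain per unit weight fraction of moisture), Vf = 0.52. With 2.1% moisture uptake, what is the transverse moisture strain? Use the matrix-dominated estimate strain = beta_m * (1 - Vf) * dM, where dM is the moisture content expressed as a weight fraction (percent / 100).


dM = 2.1/100 = 0.021
strain = beta_m * (1-Vf) * dM = 0.13 * 0.48 * 0.021 = 0.0013104

0.0013104


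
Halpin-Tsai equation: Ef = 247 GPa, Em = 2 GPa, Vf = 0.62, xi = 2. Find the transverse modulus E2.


eta = (Ef/Em - 1)/(Ef/Em + xi) = (123.5 - 1)/(123.5 + 2) = 0.9761
E2 = Em*(1+xi*eta*Vf)/(1-eta*Vf) = 11.2 GPa

11.2 GPa


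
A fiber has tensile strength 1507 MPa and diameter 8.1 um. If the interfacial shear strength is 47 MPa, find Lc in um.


Lc = sigma_f * d / (2 * tau_i) = 1507 * 8.1 / (2 * 47) = 129.9 um

129.9 um


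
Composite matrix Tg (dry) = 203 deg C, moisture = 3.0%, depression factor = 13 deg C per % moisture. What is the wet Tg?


Tg_wet = Tg_dry - k*moisture = 203 - 13*3.0 = 164.0 deg C

164.0 deg C


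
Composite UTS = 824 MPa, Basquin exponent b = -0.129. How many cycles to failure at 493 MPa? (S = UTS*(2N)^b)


N = 0.5 * (S/UTS)^(1/b) = 0.5 * (493/824)^(1/-0.129) = 26.8086 cycles

26.8086 cycles


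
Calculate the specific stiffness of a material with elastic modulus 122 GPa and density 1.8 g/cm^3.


Specific stiffness = E/rho = 122/1.8 = 67.8 GPa/(g/cm^3)

67.8 GPa/(g/cm^3)


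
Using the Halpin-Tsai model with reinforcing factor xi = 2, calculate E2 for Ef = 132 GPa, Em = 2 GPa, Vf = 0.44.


eta = (Ef/Em - 1)/(Ef/Em + xi) = (66.0 - 1)/(66.0 + 2) = 0.9559
E2 = Em*(1+xi*eta*Vf)/(1-eta*Vf) = 6.36 GPa

6.36 GPa


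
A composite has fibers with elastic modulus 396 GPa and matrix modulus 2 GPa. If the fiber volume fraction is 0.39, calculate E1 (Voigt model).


E1 = Ef*Vf + Em*(1-Vf) = 396*0.39 + 2*0.61 = 155.66 GPa

155.66 GPa


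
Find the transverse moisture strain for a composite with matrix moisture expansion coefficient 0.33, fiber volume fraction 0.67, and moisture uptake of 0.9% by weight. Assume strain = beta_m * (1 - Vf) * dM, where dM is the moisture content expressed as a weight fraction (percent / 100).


dM = 0.9/100 = 0.009
strain = beta_m * (1-Vf) * dM = 0.33 * 0.33 * 0.009 = 0.0009801

0.0009801


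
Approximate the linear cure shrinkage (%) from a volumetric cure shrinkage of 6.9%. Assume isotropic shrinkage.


Linear shrinkage ≈ vol_shrink/3 = 6.9/3 = 2.3%

2.3%


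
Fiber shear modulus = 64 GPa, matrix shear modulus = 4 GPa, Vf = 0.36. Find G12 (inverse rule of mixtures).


1/G12 = Vf/Gf + (1-Vf)/Gm = 0.36/64 + 0.64/4
G12 = 6.04 GPa

6.04 GPa


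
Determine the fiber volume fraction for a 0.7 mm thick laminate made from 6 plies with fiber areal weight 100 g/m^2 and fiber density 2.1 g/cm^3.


Vf = n * FAW / (rho_f * h * 1000) = 6 * 100 / (2.1 * 0.7 * 1000) = 0.4082

0.4082


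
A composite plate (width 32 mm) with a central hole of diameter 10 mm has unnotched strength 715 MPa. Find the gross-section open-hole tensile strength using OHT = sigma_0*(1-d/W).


OHT = sigma_0*(1-d/W) = 715*(1-10/32) = 491.6 MPa

491.6 MPa


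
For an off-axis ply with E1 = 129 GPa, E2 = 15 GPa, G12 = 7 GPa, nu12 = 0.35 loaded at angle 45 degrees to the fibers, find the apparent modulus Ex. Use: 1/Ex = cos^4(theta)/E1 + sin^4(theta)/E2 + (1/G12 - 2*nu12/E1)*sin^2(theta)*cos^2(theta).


cos^4(45) = 0.25, sin^4(45) = 0.25, sin^2(45)*cos^2(45) = 0.25
1/G12 - 2*nu12/E1 = 1/7 - 2*0.35/129 = 0.137431 GPa^-1
1/Ex = 0.25/129 + 0.25/15 + 0.137431*0.25 = 0.0529623 GPa^-1
Ex = 18.88 GPa

18.88 GPa


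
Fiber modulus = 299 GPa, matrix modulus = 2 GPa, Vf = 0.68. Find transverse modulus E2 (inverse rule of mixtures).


1/E2 = Vf/Ef + (1-Vf)/Em = 0.68/299 + 0.32/2
E2 = 6.16 GPa

6.16 GPa


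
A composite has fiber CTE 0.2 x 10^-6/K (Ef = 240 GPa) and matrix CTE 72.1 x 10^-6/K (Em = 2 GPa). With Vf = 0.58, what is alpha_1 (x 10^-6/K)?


E1 = Ef*Vf + Em*(1-Vf) = 140.04
alpha_1 = (alpha_f*Ef*Vf + alpha_m*Em*(1-Vf))/E1 = 0.63 x 10^-6/K

0.63 x 10^-6/K


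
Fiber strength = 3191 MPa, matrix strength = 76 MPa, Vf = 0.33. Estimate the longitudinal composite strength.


sigma_1 = sigma_f*Vf + sigma_m*(1-Vf) = 3191*0.33 + 76*0.67 = 1104.0 MPa

1104.0 MPa


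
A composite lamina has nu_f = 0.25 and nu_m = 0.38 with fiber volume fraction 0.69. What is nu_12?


nu_12 = nu_f*Vf + nu_m*(1-Vf) = 0.25*0.69 + 0.38*0.31 = 0.2903

0.2903


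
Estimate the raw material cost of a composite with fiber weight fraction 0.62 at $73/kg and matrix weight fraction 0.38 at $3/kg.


Cost = cost_f*Wf + cost_m*Wm = 73*0.62 + 3*0.38 = $46.4/kg

$46.4/kg


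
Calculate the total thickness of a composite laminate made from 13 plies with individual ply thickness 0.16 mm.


h = n * t_ply = 13 * 0.16 = 2.08 mm

2.08 mm


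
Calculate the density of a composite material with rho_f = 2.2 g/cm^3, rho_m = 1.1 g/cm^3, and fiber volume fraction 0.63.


rho_c = rho_f*Vf + rho_m*(1-Vf) = 2.2*0.63 + 1.1*0.37 = 1.793 g/cm^3

1.793 g/cm^3


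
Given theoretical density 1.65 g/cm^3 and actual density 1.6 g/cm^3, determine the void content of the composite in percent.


Void% = (rho_theo - rho_actual)/rho_theo * 100 = (1.65 - 1.6)/1.65 * 100 = 3.03%

3.03%


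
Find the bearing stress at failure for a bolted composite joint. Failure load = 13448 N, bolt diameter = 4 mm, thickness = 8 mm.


sigma_br = F/(d*h) = 13448/(4*8) = 420.3 MPa

420.3 MPa


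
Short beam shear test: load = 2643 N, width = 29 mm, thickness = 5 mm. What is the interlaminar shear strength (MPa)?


ILSS = 3F/(4bh) = 3*2643/(4*29*5) = 13.67 MPa

13.67 MPa


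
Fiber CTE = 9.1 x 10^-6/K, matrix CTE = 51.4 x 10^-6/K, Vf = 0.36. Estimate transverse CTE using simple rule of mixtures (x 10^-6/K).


alpha_2 = alpha_f*Vf + alpha_m*(1-Vf) = 9.1*0.36 + 51.4*0.64 = 36.2 x 10^-6/K

36.2 x 10^-6/K


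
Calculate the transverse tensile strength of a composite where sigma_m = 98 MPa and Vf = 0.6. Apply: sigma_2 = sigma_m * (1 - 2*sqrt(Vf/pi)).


factor = 1 - 2*sqrt(0.6/pi) = 0.126
sigma_2 = 98 * 0.126 = 12.34 MPa

12.34 MPa


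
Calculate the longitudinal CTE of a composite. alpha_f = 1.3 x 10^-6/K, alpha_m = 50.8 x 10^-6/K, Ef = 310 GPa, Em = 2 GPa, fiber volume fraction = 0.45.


E1 = Ef*Vf + Em*(1-Vf) = 140.6
alpha_1 = (alpha_f*Ef*Vf + alpha_m*Em*(1-Vf))/E1 = 1.69 x 10^-6/K

1.69 x 10^-6/K


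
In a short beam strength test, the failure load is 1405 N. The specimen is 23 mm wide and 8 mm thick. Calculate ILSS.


ILSS = 3F/(4bh) = 3*1405/(4*23*8) = 5.73 MPa

5.73 MPa


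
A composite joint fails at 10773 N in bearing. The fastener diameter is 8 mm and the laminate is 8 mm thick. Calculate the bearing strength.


sigma_br = F/(d*h) = 10773/(8*8) = 168.3 MPa

168.3 MPa


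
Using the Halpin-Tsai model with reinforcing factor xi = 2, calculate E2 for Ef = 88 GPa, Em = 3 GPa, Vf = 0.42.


eta = (Ef/Em - 1)/(Ef/Em + xi) = (29.3333 - 1)/(29.3333 + 2) = 0.9043
E2 = Em*(1+xi*eta*Vf)/(1-eta*Vf) = 8.51 GPa

8.51 GPa


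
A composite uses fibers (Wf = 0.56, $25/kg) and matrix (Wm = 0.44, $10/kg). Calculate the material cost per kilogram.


Cost = cost_f*Wf + cost_m*Wm = 25*0.56 + 10*0.44 = $18.4/kg

$18.4/kg


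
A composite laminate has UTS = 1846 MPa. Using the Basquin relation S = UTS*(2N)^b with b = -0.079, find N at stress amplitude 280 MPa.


N = 0.5 * (S/UTS)^(1/b) = 0.5 * (280/1846)^(1/-0.079) = 1.1668e+10 cycles

1.1668e+10 cycles


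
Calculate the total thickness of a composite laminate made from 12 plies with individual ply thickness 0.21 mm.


h = n * t_ply = 12 * 0.21 = 2.52 mm

2.52 mm


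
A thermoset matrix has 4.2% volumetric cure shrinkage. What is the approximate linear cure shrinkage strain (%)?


Linear shrinkage ≈ vol_shrink/3 = 4.2/3 = 1.4%

1.4%


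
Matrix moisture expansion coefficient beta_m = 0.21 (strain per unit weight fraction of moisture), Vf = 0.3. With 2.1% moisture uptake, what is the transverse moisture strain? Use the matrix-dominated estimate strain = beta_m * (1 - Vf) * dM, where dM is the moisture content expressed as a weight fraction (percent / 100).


dM = 2.1/100 = 0.021
strain = beta_m * (1-Vf) * dM = 0.21 * 0.7 * 0.021 = 0.003087

0.003087


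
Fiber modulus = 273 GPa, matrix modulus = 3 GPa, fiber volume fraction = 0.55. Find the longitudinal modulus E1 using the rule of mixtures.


E1 = Ef*Vf + Em*(1-Vf) = 273*0.55 + 3*0.45 = 151.5 GPa

151.5 GPa


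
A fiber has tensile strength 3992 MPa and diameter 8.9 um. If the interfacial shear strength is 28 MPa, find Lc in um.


Lc = sigma_f * d / (2 * tau_i) = 3992 * 8.9 / (2 * 28) = 634.4 um

634.4 um


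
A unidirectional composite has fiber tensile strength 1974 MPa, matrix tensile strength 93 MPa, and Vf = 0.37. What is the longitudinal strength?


sigma_1 = sigma_f*Vf + sigma_m*(1-Vf) = 1974*0.37 + 93*0.63 = 789.0 MPa

789.0 MPa


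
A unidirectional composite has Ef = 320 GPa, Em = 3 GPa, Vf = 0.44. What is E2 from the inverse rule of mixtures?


1/E2 = Vf/Ef + (1-Vf)/Em = 0.44/320 + 0.56/3
E2 = 5.32 GPa

5.32 GPa


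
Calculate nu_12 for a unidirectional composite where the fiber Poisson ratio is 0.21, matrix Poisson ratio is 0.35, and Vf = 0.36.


nu_12 = nu_f*Vf + nu_m*(1-Vf) = 0.21*0.36 + 0.35*0.64 = 0.2996

0.2996


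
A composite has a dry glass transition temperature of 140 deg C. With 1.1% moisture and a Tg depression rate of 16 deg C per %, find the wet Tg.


Tg_wet = Tg_dry - k*moisture = 140 - 16*1.1 = 122.4 deg C

122.4 deg C


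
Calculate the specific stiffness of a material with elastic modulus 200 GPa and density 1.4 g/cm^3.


Specific stiffness = E/rho = 200/1.4 = 142.9 GPa/(g/cm^3)

142.9 GPa/(g/cm^3)


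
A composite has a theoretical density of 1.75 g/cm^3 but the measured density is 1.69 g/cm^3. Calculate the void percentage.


Void% = (rho_theo - rho_actual)/rho_theo * 100 = (1.75 - 1.69)/1.75 * 100 = 3.43%

3.43%


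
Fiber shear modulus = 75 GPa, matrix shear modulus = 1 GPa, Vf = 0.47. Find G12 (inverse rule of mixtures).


1/G12 = Vf/Gf + (1-Vf)/Gm = 0.47/75 + 0.53/1
G12 = 1.86 GPa

1.86 GPa


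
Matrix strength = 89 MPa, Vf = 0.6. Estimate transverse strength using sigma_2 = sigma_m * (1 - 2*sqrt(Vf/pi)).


factor = 1 - 2*sqrt(0.6/pi) = 0.126
sigma_2 = 89 * 0.126 = 11.21 MPa

11.21 MPa


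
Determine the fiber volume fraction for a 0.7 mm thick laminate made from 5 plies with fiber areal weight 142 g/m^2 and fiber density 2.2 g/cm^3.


Vf = n * FAW / (rho_f * h * 1000) = 5 * 142 / (2.2 * 0.7 * 1000) = 0.461

0.461


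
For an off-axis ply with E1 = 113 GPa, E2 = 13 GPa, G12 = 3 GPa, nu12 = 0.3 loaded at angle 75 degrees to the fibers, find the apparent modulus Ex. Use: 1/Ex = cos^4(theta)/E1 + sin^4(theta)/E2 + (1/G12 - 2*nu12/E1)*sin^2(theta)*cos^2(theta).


cos^4(75) = 0.004487, sin^4(75) = 0.870513, sin^2(75)*cos^2(75) = 0.0625
1/G12 - 2*nu12/E1 = 1/3 - 2*0.3/113 = 0.328024 GPa^-1
1/Ex = 0.004487/113 + 0.870513/13 + 0.328024*0.0625 = 0.0875037 GPa^-1
Ex = 11.43 GPa

11.43 GPa


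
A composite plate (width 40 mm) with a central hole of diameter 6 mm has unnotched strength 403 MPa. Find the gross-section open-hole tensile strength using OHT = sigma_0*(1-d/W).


OHT = sigma_0*(1-d/W) = 403*(1-6/40) = 342.6 MPa

342.6 MPa


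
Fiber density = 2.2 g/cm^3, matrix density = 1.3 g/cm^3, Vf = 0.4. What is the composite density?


rho_c = rho_f*Vf + rho_m*(1-Vf) = 2.2*0.4 + 1.3*0.6 = 1.66 g/cm^3

1.66 g/cm^3


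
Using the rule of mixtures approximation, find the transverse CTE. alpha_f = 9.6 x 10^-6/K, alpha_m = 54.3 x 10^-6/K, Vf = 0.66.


alpha_2 = alpha_f*Vf + alpha_m*(1-Vf) = 9.6*0.66 + 54.3*0.34 = 24.8 x 10^-6/K

24.8 x 10^-6/K


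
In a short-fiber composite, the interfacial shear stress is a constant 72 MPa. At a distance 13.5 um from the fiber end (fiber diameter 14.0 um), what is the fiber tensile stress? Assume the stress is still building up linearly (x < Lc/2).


Force balance: sigma_f * (pi*d^2/4) = tau * (pi*d) * x  ->  sigma_f = 4 * tau * x / d
sigma_f = 4 * 72 * 13.5 / 14.0 = 277.7 MPa

277.7 MPa


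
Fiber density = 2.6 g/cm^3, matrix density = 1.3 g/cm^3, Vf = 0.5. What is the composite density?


rho_c = rho_f*Vf + rho_m*(1-Vf) = 2.6*0.5 + 1.3*0.5 = 1.95 g/cm^3

1.95 g/cm^3


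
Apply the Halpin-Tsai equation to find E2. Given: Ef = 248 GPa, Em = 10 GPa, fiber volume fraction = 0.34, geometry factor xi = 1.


eta = (Ef/Em - 1)/(Ef/Em + xi) = (24.8 - 1)/(24.8 + 1) = 0.9225
E2 = Em*(1+xi*eta*Vf)/(1-eta*Vf) = 19.14 GPa

19.14 GPa


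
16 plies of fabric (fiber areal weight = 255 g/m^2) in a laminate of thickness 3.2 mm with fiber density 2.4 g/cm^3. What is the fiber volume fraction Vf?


Vf = n * FAW / (rho_f * h * 1000) = 16 * 255 / (2.4 * 3.2 * 1000) = 0.5313

0.5313


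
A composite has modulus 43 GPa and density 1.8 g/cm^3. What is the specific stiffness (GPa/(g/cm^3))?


Specific stiffness = E/rho = 43/1.8 = 23.9 GPa/(g/cm^3)

23.9 GPa/(g/cm^3)


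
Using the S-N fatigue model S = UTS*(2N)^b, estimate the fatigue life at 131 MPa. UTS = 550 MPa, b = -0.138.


N = 0.5 * (S/UTS)^(1/b) = 0.5 * (131/550)^(1/-0.138) = 16372.8782 cycles

16372.8782 cycles


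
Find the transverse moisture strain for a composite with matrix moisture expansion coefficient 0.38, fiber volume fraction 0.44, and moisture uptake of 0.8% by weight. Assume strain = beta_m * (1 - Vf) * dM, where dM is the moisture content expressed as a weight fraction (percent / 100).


dM = 0.8/100 = 0.008
strain = beta_m * (1-Vf) * dM = 0.38 * 0.56 * 0.008 = 0.0017024

0.0017024


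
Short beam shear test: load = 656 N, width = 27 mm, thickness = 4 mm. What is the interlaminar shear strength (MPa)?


ILSS = 3F/(4bh) = 3*656/(4*27*4) = 4.56 MPa

4.56 MPa


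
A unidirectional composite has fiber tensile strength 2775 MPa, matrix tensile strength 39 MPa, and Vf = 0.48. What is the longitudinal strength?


sigma_1 = sigma_f*Vf + sigma_m*(1-Vf) = 2775*0.48 + 39*0.52 = 1352.3 MPa

1352.3 MPa


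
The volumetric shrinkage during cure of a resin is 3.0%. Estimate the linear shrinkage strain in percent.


Linear shrinkage ≈ vol_shrink/3 = 3.0/3 = 1.0%

1.0%


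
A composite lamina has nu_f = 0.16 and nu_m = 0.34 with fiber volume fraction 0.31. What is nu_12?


nu_12 = nu_f*Vf + nu_m*(1-Vf) = 0.16*0.31 + 0.34*0.69 = 0.2842

0.2842


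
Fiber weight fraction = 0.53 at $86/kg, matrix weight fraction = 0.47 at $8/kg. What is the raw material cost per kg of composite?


Cost = cost_f*Wf + cost_m*Wm = 86*0.53 + 8*0.47 = $49.34/kg

$49.34/kg


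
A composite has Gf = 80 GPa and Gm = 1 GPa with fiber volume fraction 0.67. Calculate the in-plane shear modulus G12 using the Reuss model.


1/G12 = Vf/Gf + (1-Vf)/Gm = 0.67/80 + 0.33/1
G12 = 2.96 GPa

2.96 GPa


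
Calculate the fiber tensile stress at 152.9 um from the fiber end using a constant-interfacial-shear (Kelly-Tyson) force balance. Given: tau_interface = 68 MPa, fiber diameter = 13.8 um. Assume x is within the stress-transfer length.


Force balance: sigma_f * (pi*d^2/4) = tau * (pi*d) * x  ->  sigma_f = 4 * tau * x / d
sigma_f = 4 * 68 * 152.9 / 13.8 = 3013.7 MPa

3013.7 MPa


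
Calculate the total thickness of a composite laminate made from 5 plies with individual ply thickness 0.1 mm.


h = n * t_ply = 5 * 0.1 = 0.5 mm

0.5 mm


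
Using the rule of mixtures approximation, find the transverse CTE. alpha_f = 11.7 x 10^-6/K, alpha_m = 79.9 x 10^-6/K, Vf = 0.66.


alpha_2 = alpha_f*Vf + alpha_m*(1-Vf) = 11.7*0.66 + 79.9*0.34 = 34.9 x 10^-6/K

34.9 x 10^-6/K


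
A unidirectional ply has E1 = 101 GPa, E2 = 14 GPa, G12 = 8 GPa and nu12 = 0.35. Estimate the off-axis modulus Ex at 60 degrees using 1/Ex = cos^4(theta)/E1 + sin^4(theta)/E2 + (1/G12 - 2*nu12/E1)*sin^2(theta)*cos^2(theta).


cos^4(60) = 0.0625, sin^4(60) = 0.5625, sin^2(60)*cos^2(60) = 0.1875
1/G12 - 2*nu12/E1 = 1/8 - 2*0.35/101 = 0.118069 GPa^-1
1/Ex = 0.0625/101 + 0.5625/14 + 0.118069*0.1875 = 0.0629354 GPa^-1
Ex = 15.89 GPa

15.89 GPa


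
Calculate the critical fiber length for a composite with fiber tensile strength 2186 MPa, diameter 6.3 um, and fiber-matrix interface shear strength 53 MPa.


Lc = sigma_f * d / (2 * tau_i) = 2186 * 6.3 / (2 * 53) = 129.9 um

129.9 um


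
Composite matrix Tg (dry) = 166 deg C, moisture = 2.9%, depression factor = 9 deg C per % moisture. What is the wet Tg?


Tg_wet = Tg_dry - k*moisture = 166 - 9*2.9 = 139.9 deg C

139.9 deg C


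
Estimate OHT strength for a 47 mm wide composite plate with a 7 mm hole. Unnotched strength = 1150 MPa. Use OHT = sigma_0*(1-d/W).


OHT = sigma_0*(1-d/W) = 1150*(1-7/47) = 978.7 MPa

978.7 MPa


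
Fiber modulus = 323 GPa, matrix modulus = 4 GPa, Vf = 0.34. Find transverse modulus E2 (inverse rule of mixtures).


1/E2 = Vf/Ef + (1-Vf)/Em = 0.34/323 + 0.66/4
E2 = 6.02 GPa

6.02 GPa


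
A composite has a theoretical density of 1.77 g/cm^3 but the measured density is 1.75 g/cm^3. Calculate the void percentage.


Void% = (rho_theo - rho_actual)/rho_theo * 100 = (1.77 - 1.75)/1.77 * 100 = 1.13%

1.13%


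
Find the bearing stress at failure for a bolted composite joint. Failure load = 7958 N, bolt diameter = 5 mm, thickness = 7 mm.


sigma_br = F/(d*h) = 7958/(5*7) = 227.4 MPa

227.4 MPa


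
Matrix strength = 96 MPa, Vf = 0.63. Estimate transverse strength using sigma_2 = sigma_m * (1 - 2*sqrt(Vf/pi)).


factor = 1 - 2*sqrt(0.63/pi) = 0.1044
sigma_2 = 96 * 0.1044 = 10.02 MPa

10.02 MPa


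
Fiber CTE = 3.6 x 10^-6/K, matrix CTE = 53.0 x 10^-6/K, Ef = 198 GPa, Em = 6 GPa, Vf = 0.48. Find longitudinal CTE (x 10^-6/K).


E1 = Ef*Vf + Em*(1-Vf) = 98.16
alpha_1 = (alpha_f*Ef*Vf + alpha_m*Em*(1-Vf))/E1 = 5.17 x 10^-6/K

5.17 x 10^-6/K


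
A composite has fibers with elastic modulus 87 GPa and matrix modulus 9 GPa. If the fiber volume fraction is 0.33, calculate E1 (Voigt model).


E1 = Ef*Vf + Em*(1-Vf) = 87*0.33 + 9*0.67 = 34.74 GPa

34.74 GPa


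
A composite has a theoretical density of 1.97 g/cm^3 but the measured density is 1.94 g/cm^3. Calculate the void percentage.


Void% = (rho_theo - rho_actual)/rho_theo * 100 = (1.97 - 1.94)/1.97 * 100 = 1.52%

1.52%


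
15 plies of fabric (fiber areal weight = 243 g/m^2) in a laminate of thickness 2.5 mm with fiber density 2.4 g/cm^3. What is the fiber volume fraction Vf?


Vf = n * FAW / (rho_f * h * 1000) = 15 * 243 / (2.4 * 2.5 * 1000) = 0.6075

0.6075


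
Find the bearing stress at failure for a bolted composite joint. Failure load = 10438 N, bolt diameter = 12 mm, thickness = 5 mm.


sigma_br = F/(d*h) = 10438/(12*5) = 174.0 MPa

174.0 MPa


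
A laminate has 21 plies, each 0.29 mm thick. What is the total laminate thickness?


h = n * t_ply = 21 * 0.29 = 6.09 mm

6.09 mm


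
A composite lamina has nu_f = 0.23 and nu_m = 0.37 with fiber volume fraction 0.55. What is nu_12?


nu_12 = nu_f*Vf + nu_m*(1-Vf) = 0.23*0.55 + 0.37*0.45 = 0.293

0.293


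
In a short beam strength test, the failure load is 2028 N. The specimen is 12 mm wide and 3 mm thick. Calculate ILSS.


ILSS = 3F/(4bh) = 3*2028/(4*12*3) = 42.25 MPa

42.25 MPa
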